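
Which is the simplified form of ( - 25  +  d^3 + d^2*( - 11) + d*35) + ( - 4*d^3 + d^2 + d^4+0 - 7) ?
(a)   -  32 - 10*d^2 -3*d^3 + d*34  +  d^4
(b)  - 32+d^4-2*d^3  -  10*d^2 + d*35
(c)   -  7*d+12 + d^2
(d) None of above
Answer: d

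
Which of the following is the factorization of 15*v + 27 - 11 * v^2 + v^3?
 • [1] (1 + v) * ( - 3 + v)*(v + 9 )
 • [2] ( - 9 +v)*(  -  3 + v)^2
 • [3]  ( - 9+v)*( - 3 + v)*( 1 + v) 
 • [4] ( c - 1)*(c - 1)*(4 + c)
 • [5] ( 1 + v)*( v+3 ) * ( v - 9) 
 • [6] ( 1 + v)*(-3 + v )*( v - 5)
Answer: 3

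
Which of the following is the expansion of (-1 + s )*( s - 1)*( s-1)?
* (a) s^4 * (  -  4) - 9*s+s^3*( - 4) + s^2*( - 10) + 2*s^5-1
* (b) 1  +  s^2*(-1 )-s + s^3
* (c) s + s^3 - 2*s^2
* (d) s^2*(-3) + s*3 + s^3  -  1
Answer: d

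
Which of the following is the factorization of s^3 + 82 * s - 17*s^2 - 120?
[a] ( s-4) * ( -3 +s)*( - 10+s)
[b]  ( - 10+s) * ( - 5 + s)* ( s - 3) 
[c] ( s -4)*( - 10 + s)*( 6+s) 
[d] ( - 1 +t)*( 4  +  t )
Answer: a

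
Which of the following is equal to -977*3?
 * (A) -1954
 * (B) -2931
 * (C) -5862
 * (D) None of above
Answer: B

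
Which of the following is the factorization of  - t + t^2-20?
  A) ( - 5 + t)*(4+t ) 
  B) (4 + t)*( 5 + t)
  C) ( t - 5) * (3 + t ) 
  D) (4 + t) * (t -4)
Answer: A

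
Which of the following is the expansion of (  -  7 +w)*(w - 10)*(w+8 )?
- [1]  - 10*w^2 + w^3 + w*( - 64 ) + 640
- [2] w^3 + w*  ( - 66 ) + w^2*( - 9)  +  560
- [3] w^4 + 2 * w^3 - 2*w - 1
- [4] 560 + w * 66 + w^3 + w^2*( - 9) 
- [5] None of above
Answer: 2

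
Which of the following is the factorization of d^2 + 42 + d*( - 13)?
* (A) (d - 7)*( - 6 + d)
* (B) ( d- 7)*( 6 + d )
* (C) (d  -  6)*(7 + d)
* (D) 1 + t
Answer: A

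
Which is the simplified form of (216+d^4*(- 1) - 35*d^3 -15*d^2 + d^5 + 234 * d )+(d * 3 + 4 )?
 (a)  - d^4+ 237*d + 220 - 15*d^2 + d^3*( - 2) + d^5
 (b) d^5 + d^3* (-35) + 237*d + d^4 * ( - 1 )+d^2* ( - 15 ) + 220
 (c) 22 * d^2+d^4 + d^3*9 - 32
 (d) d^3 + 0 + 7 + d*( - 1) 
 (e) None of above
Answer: b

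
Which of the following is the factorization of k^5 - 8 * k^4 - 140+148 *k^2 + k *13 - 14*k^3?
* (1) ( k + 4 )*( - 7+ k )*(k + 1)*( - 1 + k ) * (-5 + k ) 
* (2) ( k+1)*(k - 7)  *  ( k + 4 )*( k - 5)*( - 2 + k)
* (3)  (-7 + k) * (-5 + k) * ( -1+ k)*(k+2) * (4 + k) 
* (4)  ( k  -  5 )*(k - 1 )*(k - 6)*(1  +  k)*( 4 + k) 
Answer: 1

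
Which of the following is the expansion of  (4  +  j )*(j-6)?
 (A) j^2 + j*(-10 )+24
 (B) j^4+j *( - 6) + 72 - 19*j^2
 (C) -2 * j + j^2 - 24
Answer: C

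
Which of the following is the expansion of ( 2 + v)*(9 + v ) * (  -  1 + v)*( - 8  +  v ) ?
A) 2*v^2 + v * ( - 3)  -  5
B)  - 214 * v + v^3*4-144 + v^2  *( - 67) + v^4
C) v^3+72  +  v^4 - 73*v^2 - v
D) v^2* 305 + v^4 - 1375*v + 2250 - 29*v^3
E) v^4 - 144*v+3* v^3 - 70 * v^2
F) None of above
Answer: F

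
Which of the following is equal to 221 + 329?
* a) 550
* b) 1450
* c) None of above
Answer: a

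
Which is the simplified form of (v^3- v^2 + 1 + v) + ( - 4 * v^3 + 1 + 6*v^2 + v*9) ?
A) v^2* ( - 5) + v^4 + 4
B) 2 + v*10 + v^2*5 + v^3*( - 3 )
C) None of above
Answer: B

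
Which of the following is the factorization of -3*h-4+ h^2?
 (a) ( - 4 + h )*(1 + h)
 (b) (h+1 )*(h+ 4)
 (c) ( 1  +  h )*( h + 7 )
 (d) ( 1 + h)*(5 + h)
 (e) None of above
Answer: a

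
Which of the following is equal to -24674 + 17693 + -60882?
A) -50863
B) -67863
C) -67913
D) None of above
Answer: B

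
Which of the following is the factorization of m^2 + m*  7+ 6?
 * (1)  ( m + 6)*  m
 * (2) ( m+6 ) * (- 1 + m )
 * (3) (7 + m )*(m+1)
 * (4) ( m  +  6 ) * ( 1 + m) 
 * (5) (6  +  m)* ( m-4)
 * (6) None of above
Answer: 4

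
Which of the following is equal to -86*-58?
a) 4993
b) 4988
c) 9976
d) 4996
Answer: b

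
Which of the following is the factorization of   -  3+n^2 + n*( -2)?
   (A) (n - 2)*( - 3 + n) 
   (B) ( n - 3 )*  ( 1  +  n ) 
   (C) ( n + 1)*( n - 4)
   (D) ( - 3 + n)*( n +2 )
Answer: B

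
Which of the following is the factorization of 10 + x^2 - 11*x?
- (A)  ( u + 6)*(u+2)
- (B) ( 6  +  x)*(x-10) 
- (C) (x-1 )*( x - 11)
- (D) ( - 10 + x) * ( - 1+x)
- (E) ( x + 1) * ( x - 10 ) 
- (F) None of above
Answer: D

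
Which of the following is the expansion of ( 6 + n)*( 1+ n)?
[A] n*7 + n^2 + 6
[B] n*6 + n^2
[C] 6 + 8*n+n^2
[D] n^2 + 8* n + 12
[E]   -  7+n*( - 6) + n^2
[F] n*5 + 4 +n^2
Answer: A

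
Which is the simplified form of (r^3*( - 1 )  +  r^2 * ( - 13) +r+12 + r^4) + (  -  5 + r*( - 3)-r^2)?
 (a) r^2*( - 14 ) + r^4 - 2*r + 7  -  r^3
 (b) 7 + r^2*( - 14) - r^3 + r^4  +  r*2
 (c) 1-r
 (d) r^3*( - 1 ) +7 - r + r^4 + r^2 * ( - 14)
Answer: a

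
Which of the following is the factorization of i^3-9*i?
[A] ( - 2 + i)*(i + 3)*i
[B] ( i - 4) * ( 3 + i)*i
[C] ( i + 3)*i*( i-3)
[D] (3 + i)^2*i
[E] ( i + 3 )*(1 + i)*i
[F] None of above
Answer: C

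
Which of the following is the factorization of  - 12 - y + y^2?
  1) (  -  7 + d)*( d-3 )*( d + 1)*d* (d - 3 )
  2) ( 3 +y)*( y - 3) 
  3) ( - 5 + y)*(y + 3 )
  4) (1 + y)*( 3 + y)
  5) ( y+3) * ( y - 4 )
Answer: 5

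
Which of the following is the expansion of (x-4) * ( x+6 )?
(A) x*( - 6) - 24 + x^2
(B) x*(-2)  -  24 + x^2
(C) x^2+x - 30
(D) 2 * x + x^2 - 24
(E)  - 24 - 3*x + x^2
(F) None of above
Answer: D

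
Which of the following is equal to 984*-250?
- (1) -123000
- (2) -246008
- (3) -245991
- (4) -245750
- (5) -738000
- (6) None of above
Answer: 6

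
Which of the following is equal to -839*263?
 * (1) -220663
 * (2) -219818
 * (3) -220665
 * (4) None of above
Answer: 4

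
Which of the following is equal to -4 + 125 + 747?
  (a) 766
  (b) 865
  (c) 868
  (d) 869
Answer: c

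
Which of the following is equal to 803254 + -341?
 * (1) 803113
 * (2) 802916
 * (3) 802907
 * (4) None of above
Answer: 4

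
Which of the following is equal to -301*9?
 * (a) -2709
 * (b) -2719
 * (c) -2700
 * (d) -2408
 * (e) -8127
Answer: a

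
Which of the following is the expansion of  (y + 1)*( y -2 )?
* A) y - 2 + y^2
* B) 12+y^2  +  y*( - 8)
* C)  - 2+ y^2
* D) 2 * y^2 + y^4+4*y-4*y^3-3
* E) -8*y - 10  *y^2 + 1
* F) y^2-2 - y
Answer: F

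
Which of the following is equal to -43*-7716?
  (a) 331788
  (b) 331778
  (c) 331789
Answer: a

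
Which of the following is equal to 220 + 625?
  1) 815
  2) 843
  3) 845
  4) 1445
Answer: 3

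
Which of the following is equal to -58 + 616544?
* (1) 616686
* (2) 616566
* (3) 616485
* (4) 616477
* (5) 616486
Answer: 5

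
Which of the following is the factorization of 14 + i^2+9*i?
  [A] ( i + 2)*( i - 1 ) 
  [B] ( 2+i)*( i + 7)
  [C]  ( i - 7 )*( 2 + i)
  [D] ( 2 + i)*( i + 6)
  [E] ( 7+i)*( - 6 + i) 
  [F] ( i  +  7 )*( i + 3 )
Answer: B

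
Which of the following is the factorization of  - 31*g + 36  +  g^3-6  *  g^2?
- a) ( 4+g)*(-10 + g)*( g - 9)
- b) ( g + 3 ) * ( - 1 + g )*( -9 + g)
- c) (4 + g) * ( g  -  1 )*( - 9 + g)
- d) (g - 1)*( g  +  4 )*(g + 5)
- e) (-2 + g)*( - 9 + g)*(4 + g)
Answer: c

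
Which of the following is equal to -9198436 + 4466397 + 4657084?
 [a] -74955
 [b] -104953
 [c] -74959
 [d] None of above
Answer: a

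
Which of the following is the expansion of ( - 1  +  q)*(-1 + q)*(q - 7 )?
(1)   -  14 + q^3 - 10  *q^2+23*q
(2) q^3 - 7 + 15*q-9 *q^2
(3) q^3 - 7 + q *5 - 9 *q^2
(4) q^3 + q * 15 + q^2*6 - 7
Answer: 2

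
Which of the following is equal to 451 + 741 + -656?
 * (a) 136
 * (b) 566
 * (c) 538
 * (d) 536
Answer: d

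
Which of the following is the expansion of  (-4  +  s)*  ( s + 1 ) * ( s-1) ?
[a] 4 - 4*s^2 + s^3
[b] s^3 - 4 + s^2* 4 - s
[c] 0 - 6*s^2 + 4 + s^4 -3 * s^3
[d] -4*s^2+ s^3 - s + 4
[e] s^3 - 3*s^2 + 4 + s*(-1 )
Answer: d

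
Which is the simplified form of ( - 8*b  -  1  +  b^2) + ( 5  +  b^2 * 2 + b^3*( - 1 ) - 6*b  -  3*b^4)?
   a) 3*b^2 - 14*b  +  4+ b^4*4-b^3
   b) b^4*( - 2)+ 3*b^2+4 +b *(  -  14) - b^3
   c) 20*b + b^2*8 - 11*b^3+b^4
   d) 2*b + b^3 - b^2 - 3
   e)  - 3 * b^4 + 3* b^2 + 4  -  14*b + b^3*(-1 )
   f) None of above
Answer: e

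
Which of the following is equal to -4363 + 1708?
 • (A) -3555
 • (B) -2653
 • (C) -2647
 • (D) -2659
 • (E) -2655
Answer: E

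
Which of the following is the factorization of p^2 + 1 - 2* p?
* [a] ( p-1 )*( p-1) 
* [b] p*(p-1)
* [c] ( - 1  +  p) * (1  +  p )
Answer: a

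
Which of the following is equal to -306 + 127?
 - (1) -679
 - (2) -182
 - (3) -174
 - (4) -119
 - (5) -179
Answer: 5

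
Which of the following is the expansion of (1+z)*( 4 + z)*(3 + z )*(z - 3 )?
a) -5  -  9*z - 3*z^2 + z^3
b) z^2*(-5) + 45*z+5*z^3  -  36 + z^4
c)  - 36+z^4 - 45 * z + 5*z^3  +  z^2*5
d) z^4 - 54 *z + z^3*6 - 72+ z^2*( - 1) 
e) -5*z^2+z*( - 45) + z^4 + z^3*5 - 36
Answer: e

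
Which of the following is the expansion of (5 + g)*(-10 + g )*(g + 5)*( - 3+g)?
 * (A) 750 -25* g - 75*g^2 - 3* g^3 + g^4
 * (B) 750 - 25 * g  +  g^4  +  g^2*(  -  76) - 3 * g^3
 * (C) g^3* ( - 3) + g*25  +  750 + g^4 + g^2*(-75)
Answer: A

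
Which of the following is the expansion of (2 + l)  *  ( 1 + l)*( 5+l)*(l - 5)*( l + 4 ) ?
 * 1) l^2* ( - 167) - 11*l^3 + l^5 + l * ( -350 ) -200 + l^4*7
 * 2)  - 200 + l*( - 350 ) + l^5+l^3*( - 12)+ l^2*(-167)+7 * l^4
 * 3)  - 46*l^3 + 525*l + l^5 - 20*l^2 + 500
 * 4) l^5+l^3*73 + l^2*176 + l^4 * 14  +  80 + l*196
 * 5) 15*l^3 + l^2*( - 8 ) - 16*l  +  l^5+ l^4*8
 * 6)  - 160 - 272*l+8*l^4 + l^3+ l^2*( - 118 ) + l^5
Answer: 1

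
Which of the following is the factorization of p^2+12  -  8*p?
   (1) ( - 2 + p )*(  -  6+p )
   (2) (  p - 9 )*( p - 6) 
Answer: 1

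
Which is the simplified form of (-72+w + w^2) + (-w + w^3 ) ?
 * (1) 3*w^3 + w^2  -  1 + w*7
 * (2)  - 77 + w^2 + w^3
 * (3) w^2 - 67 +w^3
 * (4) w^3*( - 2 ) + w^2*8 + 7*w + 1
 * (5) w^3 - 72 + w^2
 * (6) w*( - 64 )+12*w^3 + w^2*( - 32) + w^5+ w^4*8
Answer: 5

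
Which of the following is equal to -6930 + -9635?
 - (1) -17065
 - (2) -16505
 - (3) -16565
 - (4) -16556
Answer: 3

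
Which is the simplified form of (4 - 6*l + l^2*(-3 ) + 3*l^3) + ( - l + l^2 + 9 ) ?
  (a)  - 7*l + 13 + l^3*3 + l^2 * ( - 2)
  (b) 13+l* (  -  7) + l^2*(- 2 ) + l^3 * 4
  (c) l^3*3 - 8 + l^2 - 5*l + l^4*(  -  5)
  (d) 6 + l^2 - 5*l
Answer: a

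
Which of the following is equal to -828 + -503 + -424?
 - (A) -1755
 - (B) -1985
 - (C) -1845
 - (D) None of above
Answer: A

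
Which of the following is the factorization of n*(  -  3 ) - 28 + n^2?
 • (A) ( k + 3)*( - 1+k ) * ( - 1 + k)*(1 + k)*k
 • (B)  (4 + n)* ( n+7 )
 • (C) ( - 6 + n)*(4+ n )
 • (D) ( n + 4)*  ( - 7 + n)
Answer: D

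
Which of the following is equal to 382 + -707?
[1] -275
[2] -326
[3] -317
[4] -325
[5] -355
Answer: 4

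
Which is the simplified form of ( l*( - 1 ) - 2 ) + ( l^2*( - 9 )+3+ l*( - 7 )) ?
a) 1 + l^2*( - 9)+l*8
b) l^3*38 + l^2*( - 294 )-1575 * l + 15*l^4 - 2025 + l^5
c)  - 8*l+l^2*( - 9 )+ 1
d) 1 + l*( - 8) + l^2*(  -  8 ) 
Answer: c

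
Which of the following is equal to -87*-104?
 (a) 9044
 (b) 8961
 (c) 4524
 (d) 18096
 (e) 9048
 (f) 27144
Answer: e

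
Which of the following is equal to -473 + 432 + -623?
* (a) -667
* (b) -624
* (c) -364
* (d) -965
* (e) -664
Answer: e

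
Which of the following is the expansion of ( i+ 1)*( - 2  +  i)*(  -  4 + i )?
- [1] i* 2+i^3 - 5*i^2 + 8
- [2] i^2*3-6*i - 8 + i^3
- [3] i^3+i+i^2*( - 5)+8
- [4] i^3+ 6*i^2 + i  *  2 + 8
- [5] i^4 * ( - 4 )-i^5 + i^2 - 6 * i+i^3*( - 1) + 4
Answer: 1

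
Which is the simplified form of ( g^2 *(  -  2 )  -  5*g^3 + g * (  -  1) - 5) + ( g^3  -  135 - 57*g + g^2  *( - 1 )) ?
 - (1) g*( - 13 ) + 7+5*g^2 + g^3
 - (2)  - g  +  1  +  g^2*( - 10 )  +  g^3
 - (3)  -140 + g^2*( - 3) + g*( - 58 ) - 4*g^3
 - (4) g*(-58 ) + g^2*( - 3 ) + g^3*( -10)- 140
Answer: 3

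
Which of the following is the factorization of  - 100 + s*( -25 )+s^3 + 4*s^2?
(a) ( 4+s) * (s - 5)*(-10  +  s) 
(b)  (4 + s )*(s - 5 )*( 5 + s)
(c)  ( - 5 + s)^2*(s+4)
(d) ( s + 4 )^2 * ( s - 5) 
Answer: b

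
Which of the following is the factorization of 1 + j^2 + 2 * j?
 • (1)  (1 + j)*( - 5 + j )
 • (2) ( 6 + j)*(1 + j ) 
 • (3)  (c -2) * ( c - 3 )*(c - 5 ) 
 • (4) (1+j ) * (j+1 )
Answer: 4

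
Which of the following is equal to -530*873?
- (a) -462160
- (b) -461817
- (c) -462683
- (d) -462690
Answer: d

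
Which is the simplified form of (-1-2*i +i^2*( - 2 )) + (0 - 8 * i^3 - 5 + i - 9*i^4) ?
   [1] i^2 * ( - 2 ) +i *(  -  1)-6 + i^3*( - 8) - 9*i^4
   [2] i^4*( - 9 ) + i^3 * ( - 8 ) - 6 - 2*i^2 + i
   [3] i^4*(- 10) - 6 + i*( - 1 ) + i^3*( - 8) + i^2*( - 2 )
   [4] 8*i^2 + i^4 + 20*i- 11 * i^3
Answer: 1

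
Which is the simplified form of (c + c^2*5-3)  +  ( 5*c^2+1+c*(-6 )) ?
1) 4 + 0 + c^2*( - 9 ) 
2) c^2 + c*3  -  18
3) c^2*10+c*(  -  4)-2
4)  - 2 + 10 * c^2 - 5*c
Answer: 4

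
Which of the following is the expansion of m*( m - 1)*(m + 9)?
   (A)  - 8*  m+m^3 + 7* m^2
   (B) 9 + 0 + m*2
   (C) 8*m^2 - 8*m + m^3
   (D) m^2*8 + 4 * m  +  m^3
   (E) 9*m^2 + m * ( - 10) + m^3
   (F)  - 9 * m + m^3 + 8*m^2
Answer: F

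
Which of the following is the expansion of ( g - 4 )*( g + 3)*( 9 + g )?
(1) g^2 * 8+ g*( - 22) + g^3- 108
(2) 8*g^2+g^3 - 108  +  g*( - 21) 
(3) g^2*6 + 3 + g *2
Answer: 2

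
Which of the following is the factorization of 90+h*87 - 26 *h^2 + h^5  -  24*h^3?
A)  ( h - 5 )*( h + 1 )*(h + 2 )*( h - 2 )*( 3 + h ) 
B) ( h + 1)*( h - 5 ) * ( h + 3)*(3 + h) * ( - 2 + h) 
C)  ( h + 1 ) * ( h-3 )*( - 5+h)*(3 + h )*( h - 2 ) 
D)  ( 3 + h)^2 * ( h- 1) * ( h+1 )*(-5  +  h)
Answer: B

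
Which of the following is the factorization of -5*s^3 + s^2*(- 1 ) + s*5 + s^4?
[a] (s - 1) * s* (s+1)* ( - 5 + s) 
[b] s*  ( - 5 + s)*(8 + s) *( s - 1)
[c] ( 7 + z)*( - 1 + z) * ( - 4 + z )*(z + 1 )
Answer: a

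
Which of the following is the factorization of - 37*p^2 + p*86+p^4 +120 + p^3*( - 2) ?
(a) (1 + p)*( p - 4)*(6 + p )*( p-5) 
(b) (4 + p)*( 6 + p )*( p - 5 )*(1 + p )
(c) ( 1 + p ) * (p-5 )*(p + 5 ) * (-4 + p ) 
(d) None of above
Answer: a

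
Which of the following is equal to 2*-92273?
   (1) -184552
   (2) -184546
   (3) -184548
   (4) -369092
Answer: 2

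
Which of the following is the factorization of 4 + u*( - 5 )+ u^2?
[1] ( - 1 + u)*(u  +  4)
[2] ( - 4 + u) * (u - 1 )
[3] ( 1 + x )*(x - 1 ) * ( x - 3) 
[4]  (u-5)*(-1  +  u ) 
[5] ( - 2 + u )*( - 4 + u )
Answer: 2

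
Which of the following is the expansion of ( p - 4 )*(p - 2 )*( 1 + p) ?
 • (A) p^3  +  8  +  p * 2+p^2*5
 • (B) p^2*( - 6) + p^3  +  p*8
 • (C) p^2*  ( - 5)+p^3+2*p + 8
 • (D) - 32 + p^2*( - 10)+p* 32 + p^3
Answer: C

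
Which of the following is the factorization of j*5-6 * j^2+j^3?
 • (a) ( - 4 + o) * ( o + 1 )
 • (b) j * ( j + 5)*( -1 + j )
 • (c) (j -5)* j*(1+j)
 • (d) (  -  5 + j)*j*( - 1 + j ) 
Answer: d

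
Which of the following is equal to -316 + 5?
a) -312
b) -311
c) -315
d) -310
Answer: b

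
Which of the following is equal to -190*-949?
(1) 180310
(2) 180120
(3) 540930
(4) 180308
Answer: 1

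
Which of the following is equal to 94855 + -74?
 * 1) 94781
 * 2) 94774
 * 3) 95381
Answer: 1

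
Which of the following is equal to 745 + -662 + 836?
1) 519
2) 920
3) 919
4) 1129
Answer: 3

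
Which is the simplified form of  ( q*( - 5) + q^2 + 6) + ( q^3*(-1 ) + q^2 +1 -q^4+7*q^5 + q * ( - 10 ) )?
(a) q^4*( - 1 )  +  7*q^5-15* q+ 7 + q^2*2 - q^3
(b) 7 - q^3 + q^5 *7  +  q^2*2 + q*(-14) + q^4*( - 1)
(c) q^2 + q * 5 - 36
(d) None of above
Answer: a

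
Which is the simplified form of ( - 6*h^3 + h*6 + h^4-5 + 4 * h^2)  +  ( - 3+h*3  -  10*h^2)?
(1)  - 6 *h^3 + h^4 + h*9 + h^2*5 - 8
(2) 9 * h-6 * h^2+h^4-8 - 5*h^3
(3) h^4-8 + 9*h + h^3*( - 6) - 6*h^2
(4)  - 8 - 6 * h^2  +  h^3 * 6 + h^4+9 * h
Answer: 3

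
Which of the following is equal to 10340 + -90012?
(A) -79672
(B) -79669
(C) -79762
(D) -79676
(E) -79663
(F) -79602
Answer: A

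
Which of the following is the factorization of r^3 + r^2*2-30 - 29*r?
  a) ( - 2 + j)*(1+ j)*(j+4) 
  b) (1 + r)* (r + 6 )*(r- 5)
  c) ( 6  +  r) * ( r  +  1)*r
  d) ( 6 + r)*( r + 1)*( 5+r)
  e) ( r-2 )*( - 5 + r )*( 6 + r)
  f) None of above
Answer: b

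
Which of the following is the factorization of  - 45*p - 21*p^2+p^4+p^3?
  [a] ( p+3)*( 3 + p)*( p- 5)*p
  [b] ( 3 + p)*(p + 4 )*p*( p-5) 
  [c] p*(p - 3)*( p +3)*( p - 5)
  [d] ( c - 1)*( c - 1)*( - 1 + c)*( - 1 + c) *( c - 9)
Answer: a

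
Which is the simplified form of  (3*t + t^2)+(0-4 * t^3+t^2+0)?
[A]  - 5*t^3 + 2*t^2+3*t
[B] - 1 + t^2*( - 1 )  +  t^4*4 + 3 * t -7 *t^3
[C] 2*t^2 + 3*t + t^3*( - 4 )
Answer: C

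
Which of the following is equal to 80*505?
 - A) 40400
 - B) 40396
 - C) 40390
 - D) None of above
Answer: A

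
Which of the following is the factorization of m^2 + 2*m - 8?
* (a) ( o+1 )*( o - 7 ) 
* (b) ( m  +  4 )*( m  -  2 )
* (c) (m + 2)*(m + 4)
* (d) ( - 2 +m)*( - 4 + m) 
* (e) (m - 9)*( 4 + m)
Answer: b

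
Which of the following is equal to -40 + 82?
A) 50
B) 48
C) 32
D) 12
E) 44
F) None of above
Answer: F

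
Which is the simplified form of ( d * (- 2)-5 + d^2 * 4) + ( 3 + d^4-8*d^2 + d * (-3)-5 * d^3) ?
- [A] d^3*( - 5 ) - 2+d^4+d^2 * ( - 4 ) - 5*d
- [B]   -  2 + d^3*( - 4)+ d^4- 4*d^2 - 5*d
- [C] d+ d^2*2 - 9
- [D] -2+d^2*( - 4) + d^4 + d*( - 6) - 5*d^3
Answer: A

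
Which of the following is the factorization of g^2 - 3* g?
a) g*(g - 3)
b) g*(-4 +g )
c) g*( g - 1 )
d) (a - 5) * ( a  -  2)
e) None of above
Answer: a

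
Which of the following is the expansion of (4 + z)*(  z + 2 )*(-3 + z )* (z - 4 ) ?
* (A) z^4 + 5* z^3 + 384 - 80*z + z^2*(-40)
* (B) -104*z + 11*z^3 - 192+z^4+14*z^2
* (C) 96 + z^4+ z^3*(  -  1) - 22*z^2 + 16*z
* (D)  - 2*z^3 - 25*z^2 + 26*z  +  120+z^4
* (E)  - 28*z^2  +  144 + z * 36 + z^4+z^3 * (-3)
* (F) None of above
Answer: C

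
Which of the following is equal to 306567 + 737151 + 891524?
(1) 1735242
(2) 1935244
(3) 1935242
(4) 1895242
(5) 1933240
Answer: 3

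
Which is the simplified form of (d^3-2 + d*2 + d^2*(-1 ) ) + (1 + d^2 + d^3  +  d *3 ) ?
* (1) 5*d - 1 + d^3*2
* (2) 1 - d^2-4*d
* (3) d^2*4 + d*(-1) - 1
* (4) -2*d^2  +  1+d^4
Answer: 1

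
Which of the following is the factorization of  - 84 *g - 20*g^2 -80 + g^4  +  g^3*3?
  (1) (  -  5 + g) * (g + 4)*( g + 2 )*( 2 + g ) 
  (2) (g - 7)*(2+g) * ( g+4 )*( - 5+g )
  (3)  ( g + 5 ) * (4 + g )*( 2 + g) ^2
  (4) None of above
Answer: 1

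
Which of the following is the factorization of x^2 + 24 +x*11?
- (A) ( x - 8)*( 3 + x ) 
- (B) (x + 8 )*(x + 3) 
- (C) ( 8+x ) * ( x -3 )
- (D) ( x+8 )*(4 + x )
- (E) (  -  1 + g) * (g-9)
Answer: B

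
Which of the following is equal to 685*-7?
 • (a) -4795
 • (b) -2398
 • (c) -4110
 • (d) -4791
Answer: a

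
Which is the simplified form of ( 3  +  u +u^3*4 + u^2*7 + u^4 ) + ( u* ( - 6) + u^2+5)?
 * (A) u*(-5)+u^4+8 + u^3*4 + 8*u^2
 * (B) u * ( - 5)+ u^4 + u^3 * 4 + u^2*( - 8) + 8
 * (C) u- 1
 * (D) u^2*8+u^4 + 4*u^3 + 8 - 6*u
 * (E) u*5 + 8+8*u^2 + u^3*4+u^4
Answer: A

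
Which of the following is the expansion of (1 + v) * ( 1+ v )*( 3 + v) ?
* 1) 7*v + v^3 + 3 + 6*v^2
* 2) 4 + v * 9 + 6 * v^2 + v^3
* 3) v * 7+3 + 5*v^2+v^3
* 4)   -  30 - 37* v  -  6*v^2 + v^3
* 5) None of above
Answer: 3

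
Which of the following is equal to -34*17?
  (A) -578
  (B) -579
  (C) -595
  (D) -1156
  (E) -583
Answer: A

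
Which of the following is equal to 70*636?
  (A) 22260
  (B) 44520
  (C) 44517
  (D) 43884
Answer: B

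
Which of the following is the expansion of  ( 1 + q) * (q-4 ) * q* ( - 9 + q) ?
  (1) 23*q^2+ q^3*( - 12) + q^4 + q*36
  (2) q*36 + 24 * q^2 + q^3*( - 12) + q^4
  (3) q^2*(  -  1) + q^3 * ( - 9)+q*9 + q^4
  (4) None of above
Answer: 1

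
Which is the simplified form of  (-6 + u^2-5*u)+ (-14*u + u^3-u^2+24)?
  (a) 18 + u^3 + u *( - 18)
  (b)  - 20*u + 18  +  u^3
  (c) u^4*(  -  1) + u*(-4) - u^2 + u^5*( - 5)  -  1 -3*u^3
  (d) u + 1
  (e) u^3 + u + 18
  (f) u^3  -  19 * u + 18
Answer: f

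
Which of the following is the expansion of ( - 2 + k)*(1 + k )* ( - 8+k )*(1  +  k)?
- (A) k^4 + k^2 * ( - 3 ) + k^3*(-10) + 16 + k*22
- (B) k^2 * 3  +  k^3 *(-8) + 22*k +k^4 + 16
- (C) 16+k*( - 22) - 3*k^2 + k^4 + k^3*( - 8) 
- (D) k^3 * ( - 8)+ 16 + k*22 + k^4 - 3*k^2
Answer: D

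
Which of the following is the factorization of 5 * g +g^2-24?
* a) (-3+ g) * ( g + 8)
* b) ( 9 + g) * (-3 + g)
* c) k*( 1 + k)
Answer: a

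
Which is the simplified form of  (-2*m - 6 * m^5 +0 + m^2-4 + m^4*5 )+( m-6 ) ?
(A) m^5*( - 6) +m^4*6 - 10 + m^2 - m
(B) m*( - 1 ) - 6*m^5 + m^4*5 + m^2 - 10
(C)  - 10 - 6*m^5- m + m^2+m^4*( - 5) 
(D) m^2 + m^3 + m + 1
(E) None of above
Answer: B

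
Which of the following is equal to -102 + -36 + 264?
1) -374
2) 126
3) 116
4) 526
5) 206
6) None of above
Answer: 2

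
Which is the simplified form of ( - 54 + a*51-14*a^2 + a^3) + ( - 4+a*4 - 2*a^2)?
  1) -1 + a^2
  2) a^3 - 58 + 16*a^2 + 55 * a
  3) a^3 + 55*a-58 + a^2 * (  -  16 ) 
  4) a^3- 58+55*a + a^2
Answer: 3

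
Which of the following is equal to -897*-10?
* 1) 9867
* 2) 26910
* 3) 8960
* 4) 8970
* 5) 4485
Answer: 4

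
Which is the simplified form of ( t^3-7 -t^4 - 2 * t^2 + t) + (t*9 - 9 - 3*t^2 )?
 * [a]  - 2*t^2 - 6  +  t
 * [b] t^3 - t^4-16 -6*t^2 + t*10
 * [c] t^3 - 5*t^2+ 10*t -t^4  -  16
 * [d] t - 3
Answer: c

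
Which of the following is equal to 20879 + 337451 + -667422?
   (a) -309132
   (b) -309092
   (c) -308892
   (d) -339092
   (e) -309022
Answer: b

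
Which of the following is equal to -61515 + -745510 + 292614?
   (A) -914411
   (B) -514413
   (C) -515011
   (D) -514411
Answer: D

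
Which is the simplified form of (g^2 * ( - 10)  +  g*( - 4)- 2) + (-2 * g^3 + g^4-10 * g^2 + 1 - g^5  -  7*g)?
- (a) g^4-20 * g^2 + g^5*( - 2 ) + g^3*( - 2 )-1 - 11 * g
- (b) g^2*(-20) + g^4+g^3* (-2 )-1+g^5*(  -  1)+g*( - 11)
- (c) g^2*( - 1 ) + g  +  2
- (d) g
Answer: b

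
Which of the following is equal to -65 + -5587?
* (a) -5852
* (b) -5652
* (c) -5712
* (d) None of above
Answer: b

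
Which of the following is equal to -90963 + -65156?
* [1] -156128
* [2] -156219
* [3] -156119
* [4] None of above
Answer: 3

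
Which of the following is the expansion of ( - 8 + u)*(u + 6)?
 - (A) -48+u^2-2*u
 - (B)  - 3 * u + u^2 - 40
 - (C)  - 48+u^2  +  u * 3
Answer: A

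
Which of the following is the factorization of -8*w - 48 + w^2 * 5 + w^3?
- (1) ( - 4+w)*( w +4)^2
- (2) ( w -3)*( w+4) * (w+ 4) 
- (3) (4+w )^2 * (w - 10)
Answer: 2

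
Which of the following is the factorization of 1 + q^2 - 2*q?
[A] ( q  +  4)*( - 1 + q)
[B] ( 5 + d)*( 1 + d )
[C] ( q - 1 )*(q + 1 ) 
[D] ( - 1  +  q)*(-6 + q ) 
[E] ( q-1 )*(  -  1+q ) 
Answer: E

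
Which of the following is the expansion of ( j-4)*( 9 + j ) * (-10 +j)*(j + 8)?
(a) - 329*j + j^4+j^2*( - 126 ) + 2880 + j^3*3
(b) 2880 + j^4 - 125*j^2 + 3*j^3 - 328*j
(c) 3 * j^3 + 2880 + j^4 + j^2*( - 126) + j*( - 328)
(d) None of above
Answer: c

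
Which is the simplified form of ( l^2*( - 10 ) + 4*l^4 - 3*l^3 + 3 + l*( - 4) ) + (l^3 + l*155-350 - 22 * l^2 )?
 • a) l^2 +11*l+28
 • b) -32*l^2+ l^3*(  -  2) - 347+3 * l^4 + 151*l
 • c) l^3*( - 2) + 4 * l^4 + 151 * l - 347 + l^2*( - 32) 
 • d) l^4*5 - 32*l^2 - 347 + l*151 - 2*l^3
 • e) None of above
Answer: c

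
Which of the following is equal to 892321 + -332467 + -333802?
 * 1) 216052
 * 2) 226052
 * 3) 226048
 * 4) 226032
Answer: 2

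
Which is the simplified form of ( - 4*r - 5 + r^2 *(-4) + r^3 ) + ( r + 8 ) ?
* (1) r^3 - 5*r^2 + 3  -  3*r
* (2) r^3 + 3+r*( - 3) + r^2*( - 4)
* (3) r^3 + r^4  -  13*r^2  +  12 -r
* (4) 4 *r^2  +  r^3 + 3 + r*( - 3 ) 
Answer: 2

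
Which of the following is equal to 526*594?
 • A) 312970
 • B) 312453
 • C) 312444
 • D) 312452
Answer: C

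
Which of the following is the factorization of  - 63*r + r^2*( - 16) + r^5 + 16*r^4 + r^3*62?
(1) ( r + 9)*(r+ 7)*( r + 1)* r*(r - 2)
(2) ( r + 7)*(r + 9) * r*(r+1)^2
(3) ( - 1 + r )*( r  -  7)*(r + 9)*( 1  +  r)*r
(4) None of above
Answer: 4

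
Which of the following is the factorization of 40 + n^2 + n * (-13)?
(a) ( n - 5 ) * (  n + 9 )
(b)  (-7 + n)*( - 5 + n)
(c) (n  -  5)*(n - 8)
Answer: c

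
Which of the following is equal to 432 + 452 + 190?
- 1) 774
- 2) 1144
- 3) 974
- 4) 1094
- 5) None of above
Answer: 5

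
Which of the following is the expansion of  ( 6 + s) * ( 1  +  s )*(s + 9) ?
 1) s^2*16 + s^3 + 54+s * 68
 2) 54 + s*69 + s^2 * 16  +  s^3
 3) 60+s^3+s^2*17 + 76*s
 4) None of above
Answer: 2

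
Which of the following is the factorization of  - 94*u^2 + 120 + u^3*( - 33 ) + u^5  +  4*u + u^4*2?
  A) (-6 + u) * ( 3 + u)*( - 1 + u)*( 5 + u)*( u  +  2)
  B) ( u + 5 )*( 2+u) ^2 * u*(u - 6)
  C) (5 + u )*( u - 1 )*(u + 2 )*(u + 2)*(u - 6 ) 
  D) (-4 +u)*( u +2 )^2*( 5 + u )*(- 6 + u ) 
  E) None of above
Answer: C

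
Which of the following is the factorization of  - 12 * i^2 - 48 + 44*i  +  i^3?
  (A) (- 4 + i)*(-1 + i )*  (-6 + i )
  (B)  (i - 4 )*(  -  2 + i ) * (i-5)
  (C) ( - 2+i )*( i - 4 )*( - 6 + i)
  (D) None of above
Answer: C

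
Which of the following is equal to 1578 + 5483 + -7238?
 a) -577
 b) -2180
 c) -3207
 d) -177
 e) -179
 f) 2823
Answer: d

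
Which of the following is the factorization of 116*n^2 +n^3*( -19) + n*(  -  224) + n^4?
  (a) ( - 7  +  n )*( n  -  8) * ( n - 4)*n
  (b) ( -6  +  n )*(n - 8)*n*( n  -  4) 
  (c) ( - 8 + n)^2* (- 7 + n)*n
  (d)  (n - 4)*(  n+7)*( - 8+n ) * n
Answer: a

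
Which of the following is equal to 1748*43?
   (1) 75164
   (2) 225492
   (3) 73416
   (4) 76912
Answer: 1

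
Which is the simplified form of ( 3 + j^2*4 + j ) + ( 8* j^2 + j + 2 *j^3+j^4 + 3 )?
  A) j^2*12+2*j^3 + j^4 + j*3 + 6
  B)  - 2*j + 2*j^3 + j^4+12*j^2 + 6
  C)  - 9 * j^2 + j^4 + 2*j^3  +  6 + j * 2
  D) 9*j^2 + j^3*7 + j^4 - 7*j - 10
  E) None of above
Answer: E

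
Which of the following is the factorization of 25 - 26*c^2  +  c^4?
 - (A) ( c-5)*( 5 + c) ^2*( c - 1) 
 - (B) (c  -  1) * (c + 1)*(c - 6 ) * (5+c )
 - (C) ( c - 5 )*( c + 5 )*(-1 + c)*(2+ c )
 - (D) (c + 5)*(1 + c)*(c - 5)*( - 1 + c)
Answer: D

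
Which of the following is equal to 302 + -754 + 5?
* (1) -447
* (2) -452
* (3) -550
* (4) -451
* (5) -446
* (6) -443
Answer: 1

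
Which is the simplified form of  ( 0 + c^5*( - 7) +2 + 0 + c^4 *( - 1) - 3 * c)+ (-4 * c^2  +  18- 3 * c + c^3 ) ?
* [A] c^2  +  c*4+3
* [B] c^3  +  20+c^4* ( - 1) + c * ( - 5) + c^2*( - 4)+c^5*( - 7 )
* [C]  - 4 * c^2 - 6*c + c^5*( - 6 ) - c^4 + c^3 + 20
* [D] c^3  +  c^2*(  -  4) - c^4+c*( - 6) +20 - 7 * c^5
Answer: D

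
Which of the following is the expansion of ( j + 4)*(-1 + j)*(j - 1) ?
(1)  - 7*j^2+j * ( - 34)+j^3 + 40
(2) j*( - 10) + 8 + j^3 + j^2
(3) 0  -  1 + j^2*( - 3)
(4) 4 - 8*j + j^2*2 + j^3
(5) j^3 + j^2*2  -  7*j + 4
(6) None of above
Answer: 5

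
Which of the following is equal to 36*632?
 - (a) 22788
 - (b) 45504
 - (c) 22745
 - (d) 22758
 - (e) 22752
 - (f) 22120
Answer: e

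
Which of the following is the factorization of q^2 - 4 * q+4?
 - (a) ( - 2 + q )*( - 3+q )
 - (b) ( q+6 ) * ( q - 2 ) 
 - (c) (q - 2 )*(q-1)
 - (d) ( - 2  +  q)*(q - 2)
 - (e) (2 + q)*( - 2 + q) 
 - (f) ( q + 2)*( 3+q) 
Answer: d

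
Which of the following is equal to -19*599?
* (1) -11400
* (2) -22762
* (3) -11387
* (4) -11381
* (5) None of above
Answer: 4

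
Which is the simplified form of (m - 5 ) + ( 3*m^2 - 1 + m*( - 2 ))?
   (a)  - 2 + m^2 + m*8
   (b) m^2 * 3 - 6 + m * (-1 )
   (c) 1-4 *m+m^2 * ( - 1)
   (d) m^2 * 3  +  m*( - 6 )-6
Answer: b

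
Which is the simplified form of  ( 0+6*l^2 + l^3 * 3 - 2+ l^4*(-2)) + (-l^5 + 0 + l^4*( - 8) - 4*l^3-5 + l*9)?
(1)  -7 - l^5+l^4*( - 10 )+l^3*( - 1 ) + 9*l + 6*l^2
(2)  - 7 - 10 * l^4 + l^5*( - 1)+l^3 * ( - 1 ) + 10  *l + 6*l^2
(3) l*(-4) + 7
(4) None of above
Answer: 1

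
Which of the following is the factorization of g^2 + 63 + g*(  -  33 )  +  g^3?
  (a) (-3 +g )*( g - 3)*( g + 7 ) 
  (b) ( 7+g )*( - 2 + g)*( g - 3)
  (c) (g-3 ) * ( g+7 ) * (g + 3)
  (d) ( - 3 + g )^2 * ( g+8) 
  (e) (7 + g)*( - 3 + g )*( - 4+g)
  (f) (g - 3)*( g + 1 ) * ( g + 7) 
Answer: a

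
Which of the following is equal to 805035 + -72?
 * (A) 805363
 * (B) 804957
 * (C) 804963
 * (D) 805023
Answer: C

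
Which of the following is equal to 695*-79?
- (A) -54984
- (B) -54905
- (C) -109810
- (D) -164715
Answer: B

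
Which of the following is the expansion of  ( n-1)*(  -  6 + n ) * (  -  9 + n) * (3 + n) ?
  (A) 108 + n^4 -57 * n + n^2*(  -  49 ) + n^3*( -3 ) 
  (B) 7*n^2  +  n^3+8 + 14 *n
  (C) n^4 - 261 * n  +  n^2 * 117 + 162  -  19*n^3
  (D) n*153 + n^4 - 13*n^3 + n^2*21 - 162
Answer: D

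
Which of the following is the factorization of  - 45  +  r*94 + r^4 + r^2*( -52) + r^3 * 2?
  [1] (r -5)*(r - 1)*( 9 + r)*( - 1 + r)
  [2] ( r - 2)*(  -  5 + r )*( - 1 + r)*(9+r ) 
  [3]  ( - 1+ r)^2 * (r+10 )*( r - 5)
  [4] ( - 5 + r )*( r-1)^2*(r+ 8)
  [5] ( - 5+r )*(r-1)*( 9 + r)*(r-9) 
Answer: 1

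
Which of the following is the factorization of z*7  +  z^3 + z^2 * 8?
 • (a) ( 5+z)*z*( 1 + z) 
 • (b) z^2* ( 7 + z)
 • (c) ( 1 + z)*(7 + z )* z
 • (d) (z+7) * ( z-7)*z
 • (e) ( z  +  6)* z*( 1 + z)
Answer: c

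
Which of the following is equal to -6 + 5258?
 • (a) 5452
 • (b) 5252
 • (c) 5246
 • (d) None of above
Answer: b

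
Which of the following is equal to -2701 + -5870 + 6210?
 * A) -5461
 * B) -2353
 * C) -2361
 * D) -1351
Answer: C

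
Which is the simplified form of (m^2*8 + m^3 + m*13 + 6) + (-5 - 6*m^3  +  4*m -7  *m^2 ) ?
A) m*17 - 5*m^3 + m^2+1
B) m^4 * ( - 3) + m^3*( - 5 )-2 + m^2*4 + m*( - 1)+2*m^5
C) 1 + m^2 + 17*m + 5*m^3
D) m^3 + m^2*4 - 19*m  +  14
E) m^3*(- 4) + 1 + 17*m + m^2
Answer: A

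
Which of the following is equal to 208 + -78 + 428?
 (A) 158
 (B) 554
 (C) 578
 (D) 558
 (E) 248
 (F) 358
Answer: D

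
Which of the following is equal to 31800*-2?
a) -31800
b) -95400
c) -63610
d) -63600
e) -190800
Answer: d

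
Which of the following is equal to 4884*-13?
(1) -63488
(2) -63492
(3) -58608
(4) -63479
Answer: 2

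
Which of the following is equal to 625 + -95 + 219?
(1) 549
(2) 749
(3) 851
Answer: 2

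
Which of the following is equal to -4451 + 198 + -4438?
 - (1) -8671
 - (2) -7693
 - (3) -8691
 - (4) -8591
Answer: 3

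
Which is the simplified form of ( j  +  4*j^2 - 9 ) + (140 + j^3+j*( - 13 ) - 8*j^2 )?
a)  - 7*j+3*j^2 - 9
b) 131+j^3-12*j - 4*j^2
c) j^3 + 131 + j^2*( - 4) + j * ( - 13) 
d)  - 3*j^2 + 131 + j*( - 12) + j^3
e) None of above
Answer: b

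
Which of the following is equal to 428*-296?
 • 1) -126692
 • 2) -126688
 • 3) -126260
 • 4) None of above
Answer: 2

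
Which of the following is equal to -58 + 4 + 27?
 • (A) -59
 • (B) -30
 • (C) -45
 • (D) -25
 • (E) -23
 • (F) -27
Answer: F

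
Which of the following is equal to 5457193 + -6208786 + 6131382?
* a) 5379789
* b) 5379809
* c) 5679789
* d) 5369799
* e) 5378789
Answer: a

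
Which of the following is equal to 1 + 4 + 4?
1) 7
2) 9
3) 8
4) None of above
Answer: 2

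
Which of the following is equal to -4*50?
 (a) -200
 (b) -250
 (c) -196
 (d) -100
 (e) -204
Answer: a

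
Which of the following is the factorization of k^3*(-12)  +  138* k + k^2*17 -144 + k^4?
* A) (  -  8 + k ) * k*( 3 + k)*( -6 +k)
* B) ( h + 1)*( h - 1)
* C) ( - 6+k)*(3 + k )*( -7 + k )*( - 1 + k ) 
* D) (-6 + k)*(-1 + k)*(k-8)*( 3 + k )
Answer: D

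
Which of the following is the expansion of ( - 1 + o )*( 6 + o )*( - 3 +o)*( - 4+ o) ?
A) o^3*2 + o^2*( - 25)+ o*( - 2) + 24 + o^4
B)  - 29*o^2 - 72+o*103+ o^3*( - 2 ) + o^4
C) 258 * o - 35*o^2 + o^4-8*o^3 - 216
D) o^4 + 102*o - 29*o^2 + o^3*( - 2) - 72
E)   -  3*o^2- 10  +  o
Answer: D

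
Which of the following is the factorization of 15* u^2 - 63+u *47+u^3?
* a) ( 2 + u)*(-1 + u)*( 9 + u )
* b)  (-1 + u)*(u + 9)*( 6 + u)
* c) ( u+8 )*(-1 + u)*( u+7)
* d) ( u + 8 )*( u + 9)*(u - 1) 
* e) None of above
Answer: e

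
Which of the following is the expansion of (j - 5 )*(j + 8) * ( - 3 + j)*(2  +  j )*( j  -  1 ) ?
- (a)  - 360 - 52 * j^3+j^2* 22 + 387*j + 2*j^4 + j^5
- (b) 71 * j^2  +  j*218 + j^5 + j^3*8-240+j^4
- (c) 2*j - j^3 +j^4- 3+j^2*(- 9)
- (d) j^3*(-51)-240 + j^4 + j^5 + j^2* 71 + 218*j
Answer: d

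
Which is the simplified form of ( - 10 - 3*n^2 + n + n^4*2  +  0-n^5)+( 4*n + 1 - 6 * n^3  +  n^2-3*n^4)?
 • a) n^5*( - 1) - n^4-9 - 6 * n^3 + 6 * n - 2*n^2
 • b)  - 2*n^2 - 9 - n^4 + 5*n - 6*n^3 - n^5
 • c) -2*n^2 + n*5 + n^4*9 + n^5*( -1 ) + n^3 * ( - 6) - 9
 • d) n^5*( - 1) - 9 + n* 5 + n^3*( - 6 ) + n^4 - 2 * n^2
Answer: b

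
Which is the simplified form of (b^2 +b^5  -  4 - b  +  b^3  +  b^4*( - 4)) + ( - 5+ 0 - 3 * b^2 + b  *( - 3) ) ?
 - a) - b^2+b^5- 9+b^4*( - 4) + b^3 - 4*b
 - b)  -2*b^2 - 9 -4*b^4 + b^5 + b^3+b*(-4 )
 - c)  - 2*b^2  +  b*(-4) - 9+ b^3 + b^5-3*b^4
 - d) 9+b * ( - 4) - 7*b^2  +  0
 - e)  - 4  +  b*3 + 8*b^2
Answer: b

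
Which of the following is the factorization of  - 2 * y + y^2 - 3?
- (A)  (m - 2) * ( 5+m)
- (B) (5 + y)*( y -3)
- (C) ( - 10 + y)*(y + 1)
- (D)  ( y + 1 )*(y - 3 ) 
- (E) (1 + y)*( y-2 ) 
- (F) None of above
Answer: D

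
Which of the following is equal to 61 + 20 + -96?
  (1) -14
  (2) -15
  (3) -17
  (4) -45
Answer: 2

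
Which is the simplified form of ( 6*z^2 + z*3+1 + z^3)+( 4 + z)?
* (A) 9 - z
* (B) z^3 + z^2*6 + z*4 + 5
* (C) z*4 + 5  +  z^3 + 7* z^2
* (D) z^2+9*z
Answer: B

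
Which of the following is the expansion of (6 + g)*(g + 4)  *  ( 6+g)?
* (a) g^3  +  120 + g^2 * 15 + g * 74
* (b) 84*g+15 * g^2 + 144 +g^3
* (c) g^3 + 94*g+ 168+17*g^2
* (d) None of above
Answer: d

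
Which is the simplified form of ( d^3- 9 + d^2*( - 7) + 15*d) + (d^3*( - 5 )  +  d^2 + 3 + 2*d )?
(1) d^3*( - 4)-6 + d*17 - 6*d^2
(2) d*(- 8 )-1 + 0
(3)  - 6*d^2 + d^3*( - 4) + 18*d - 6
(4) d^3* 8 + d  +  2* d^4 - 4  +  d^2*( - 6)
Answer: 1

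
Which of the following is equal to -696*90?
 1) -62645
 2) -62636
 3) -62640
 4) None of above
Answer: 3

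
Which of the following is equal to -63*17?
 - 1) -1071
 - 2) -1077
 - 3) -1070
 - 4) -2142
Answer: 1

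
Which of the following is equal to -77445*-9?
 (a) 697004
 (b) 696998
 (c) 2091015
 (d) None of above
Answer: d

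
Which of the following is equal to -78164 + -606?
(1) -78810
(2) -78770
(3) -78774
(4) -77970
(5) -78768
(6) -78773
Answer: 2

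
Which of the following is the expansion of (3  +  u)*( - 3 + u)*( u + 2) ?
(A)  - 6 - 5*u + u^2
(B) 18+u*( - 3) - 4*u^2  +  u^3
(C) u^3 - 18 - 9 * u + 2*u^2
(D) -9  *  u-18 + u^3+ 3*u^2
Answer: C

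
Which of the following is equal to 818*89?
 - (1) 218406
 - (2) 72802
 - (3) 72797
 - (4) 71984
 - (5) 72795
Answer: 2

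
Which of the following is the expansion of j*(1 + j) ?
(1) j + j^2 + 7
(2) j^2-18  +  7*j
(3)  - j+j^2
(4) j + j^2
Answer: 4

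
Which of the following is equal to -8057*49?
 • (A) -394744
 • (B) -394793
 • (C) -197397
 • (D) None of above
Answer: B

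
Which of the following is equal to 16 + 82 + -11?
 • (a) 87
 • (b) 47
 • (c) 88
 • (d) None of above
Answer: a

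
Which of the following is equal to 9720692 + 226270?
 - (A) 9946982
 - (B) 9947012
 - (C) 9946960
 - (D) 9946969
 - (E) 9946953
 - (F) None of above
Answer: F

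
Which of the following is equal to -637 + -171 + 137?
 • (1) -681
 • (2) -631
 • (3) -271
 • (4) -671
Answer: 4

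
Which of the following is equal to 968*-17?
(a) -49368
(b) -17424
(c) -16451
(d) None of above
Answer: d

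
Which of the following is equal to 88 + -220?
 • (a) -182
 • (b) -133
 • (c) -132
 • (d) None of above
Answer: c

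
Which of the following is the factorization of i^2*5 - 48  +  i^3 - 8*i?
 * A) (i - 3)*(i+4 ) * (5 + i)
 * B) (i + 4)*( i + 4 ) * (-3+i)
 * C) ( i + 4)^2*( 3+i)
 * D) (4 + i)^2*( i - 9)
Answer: B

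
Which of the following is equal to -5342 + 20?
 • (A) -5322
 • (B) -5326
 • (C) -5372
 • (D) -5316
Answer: A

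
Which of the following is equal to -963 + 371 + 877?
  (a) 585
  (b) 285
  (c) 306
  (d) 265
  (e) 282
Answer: b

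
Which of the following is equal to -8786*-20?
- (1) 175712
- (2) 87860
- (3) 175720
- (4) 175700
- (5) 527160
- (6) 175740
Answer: 3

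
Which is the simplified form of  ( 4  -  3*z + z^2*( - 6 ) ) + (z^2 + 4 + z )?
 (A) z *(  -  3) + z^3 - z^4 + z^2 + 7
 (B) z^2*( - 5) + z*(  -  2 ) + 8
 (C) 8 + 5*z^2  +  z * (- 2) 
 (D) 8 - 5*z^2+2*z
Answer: B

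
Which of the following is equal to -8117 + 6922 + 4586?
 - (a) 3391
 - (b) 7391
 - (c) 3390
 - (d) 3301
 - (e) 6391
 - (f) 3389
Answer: a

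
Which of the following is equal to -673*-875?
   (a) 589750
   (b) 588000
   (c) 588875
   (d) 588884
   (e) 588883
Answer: c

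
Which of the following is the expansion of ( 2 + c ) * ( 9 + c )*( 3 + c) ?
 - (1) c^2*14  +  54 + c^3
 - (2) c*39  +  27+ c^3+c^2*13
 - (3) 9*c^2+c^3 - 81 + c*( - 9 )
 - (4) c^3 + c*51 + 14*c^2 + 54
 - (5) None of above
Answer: 4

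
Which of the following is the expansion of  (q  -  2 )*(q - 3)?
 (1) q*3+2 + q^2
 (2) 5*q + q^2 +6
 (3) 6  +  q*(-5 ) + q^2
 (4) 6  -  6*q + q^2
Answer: 3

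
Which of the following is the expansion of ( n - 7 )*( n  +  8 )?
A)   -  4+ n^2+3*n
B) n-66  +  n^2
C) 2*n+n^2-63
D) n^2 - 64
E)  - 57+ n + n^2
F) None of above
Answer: F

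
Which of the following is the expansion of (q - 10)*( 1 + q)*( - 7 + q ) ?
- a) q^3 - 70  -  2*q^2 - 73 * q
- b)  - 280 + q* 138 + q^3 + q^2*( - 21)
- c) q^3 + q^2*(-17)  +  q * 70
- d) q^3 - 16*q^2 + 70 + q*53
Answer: d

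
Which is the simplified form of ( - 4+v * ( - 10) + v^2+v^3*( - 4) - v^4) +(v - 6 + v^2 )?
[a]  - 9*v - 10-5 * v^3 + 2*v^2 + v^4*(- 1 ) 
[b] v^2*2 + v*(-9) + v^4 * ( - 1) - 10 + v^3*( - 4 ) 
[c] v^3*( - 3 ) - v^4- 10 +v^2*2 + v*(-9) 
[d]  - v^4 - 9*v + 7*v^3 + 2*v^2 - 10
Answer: b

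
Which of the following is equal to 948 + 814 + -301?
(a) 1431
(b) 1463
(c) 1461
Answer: c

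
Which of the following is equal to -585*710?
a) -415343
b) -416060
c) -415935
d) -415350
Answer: d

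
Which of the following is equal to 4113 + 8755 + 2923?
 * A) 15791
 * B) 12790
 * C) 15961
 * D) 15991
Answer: A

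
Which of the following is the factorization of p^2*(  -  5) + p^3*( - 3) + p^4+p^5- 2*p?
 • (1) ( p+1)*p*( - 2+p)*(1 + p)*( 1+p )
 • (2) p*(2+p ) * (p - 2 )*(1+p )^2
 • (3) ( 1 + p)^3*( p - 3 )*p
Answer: 1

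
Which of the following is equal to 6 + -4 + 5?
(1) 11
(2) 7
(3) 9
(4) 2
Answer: 2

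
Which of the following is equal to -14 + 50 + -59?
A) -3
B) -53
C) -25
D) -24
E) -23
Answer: E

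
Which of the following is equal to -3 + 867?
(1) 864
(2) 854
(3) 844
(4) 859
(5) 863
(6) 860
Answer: 1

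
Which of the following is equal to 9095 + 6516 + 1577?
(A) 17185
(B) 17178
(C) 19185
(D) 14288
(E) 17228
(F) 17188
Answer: F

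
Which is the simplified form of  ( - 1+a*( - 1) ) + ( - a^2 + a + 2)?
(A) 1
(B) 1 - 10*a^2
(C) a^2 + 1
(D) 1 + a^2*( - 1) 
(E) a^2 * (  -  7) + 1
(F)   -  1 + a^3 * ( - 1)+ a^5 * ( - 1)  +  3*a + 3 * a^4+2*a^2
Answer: D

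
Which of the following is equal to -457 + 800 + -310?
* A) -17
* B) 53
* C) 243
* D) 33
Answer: D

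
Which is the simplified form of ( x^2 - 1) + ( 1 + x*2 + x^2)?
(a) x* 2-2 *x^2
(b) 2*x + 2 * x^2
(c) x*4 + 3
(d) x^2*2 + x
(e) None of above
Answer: b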